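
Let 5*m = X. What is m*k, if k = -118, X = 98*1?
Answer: -11564/5 ≈ -2312.8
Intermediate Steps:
X = 98
m = 98/5 (m = (1/5)*98 = 98/5 ≈ 19.600)
m*k = (98/5)*(-118) = -11564/5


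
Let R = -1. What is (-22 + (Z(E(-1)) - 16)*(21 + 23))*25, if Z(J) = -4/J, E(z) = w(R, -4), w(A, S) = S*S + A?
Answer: -55330/3 ≈ -18443.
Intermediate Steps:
w(A, S) = A + S**2 (w(A, S) = S**2 + A = A + S**2)
E(z) = 15 (E(z) = -1 + (-4)**2 = -1 + 16 = 15)
(-22 + (Z(E(-1)) - 16)*(21 + 23))*25 = (-22 + (-4/15 - 16)*(21 + 23))*25 = (-22 + (-4*1/15 - 16)*44)*25 = (-22 + (-4/15 - 16)*44)*25 = (-22 - 244/15*44)*25 = (-22 - 10736/15)*25 = -11066/15*25 = -55330/3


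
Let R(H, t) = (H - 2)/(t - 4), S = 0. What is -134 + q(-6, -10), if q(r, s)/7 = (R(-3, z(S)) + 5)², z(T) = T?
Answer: 2231/16 ≈ 139.44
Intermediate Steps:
R(H, t) = (-2 + H)/(-4 + t)
q(r, s) = 4375/16 (q(r, s) = 7*((-2 - 3)/(-4 + 0) + 5)² = 7*(-5/(-4) + 5)² = 7*(-¼*(-5) + 5)² = 7*(5/4 + 5)² = 7*(25/4)² = 7*(625/16) = 4375/16)
-134 + q(-6, -10) = -134 + 4375/16 = 2231/16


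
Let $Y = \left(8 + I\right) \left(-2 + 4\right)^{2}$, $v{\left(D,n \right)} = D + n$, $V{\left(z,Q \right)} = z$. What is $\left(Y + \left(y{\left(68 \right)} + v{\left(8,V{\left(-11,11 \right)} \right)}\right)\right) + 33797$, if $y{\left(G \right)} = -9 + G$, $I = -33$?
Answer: $33753$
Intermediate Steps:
$Y = -100$ ($Y = \left(8 - 33\right) \left(-2 + 4\right)^{2} = - 25 \cdot 2^{2} = \left(-25\right) 4 = -100$)
$\left(Y + \left(y{\left(68 \right)} + v{\left(8,V{\left(-11,11 \right)} \right)}\right)\right) + 33797 = \left(-100 + \left(\left(-9 + 68\right) + \left(8 - 11\right)\right)\right) + 33797 = \left(-100 + \left(59 - 3\right)\right) + 33797 = \left(-100 + 56\right) + 33797 = -44 + 33797 = 33753$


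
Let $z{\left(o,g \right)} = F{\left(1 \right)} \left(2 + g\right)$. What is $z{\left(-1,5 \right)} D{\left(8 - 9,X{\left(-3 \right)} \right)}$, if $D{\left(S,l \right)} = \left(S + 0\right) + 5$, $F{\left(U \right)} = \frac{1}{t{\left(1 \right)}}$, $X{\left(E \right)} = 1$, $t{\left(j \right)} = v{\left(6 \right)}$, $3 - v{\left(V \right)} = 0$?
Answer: $\frac{28}{3} \approx 9.3333$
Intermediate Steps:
$v{\left(V \right)} = 3$ ($v{\left(V \right)} = 3 - 0 = 3 + 0 = 3$)
$t{\left(j \right)} = 3$
$F{\left(U \right)} = \frac{1}{3}$
$D{\left(S,l \right)} = 5 + S$ ($D{\left(S,l \right)} = S + 5 = 5 + S$)
$z{\left(o,g \right)} = \frac{2}{3} + \frac{g}{3}$ ($z{\left(o,g \right)} = \frac{2 + g}{3} = \frac{2}{3} + \frac{g}{3}$)
$z{\left(-1,5 \right)} D{\left(8 - 9,X{\left(-3 \right)} \right)} = \left(\frac{2}{3} + \frac{1}{3} \cdot 5\right) \left(5 + \left(8 - 9\right)\right) = \left(\frac{2}{3} + \frac{5}{3}\right) \left(5 + \left(8 - 9\right)\right) = \frac{7 \left(5 - 1\right)}{3} = \frac{7}{3} \cdot 4 = \frac{28}{3}$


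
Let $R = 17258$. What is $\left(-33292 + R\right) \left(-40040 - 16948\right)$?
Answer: $913745592$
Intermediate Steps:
$\left(-33292 + R\right) \left(-40040 - 16948\right) = \left(-33292 + 17258\right) \left(-40040 - 16948\right) = \left(-16034\right) \left(-56988\right) = 913745592$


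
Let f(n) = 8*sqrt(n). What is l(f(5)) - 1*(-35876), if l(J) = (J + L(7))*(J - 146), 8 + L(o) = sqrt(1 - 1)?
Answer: 37364 - 1232*sqrt(5) ≈ 34609.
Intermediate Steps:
L(o) = -8 (L(o) = -8 + sqrt(1 - 1) = -8 + sqrt(0) = -8 + 0 = -8)
l(J) = (-146 + J)*(-8 + J) (l(J) = (J - 8)*(J - 146) = (-8 + J)*(-146 + J) = (-146 + J)*(-8 + J))
l(f(5)) - 1*(-35876) = (1168 + (8*sqrt(5))**2 - 1232*sqrt(5)) - 1*(-35876) = (1168 + 320 - 1232*sqrt(5)) + 35876 = (1488 - 1232*sqrt(5)) + 35876 = 37364 - 1232*sqrt(5)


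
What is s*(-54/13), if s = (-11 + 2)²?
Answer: -4374/13 ≈ -336.46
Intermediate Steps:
s = 81 (s = (-9)² = 81)
s*(-54/13) = 81*(-54/13) = -4374/13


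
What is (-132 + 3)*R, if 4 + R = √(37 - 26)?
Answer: 516 - 129*√11 ≈ 88.155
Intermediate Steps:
R = -4 + √11 (R = -4 + √(37 - 26) = -4 + √11 ≈ -0.68338)
(-132 + 3)*R = (-132 + 3)*(-4 + √11) = -129*(-4 + √11) = 516 - 129*√11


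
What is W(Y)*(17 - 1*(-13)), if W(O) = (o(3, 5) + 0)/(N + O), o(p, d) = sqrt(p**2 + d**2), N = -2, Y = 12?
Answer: 3*sqrt(34) ≈ 17.493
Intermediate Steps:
o(p, d) = sqrt(d**2 + p**2)
W(O) = sqrt(34)/(-2 + O) (W(O) = (sqrt(5**2 + 3**2) + 0)/(-2 + O) = (sqrt(25 + 9) + 0)/(-2 + O) = (sqrt(34) + 0)/(-2 + O) = sqrt(34)/(-2 + O))
W(Y)*(17 - 1*(-13)) = (sqrt(34)/(-2 + 12))*(17 - 1*(-13)) = (sqrt(34)/10)*(17 + 13) = (sqrt(34)*(1/10))*30 = (sqrt(34)/10)*30 = 3*sqrt(34)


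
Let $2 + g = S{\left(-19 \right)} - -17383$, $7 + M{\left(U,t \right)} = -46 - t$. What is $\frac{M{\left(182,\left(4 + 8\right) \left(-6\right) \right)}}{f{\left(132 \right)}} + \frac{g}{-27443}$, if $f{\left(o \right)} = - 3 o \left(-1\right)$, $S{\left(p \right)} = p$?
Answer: $- \frac{6353935}{10867428} \approx -0.58468$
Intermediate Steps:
$M{\left(U,t \right)} = -53 - t$ ($M{\left(U,t \right)} = -7 - \left(46 + t\right) = -53 - t$)
$g = 17362$ ($g = -2 - -17364 = -2 + \left(-19 + 17383\right) = -2 + 17364 = 17362$)
$f{\left(o \right)} = 3 o$
$\frac{M{\left(182,\left(4 + 8\right) \left(-6\right) \right)}}{f{\left(132 \right)}} + \frac{g}{-27443} = \frac{-53 - \left(4 + 8\right) \left(-6\right)}{3 \cdot 132} + \frac{17362}{-27443} = \frac{-53 - 12 \left(-6\right)}{396} + 17362 \left(- \frac{1}{27443}\right) = \left(-53 - -72\right) \frac{1}{396} - \frac{17362}{27443} = \left(-53 + 72\right) \frac{1}{396} - \frac{17362}{27443} = 19 \cdot \frac{1}{396} - \frac{17362}{27443} = \frac{19}{396} - \frac{17362}{27443} = - \frac{6353935}{10867428}$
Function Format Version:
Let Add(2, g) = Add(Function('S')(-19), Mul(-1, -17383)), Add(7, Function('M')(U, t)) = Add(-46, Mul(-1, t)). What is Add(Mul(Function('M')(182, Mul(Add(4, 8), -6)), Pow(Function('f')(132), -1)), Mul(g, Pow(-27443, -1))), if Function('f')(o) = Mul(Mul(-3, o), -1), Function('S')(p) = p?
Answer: Rational(-6353935, 10867428) ≈ -0.58468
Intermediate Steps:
Function('M')(U, t) = Add(-53, Mul(-1, t)) (Function('M')(U, t) = Add(-7, Add(-46, Mul(-1, t))) = Add(-53, Mul(-1, t)))
g = 17362 (g = Add(-2, Add(-19, Mul(-1, -17383))) = Add(-2, Add(-19, 17383)) = Add(-2, 17364) = 17362)
Function('f')(o) = Mul(3, o)
Add(Mul(Function('M')(182, Mul(Add(4, 8), -6)), Pow(Function('f')(132), -1)), Mul(g, Pow(-27443, -1))) = Add(Mul(Add(-53, Mul(-1, Mul(Add(4, 8), -6))), Pow(Mul(3, 132), -1)), Mul(17362, Pow(-27443, -1))) = Add(Mul(Add(-53, Mul(-1, Mul(12, -6))), Pow(396, -1)), Mul(17362, Rational(-1, 27443))) = Add(Mul(Add(-53, Mul(-1, -72)), Rational(1, 396)), Rational(-17362, 27443)) = Add(Mul(Add(-53, 72), Rational(1, 396)), Rational(-17362, 27443)) = Add(Mul(19, Rational(1, 396)), Rational(-17362, 27443)) = Add(Rational(19, 396), Rational(-17362, 27443)) = Rational(-6353935, 10867428)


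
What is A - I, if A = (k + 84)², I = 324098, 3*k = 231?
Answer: -298177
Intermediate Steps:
k = 77 (k = (⅓)*231 = 77)
A = 25921 (A = (77 + 84)² = 161² = 25921)
A - I = 25921 - 1*324098 = 25921 - 324098 = -298177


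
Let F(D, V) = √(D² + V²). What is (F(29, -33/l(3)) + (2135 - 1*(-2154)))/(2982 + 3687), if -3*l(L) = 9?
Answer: 4289/6669 + √962/6669 ≈ 0.64778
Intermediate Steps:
l(L) = -3 (l(L) = -⅓*9 = -3)
(F(29, -33/l(3)) + (2135 - 1*(-2154)))/(2982 + 3687) = (√(29² + (-33/(-3))²) + (2135 - 1*(-2154)))/(2982 + 3687) = (√(841 + (-33*(-⅓))²) + (2135 + 2154))/6669 = (√(841 + 11²) + 4289)*(1/6669) = (√(841 + 121) + 4289)*(1/6669) = (√962 + 4289)*(1/6669) = (4289 + √962)*(1/6669) = 4289/6669 + √962/6669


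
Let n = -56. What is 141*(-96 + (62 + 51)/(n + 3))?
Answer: -733341/53 ≈ -13837.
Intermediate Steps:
141*(-96 + (62 + 51)/(n + 3)) = 141*(-96 + (62 + 51)/(-56 + 3)) = 141*(-96 + 113/(-53)) = 141*(-96 + 113*(-1/53)) = 141*(-96 - 113/53) = 141*(-5201/53) = -733341/53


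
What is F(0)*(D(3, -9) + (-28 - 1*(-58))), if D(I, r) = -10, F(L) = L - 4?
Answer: -80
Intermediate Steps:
F(L) = -4 + L
F(0)*(D(3, -9) + (-28 - 1*(-58))) = (-4 + 0)*(-10 + (-28 - 1*(-58))) = -4*(-10 + (-28 + 58)) = -4*(-10 + 30) = -4*20 = -80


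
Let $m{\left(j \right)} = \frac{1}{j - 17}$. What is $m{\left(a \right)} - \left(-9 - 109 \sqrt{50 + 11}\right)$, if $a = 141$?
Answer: $\frac{1117}{124} + 109 \sqrt{61} \approx 860.33$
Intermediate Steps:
$m{\left(j \right)} = \frac{1}{-17 + j}$
$m{\left(a \right)} - \left(-9 - 109 \sqrt{50 + 11}\right) = \frac{1}{-17 + 141} - \left(-9 - 109 \sqrt{50 + 11}\right) = \frac{1}{124} - \left(-9 - 109 \sqrt{61}\right) = \frac{1}{124} + \left(9 + 109 \sqrt{61}\right) = \frac{1117}{124} + 109 \sqrt{61}$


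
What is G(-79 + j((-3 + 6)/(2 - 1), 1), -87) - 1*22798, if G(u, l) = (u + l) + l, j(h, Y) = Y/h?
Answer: -69152/3 ≈ -23051.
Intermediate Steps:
G(u, l) = u + 2*l (G(u, l) = (l + u) + l = u + 2*l)
G(-79 + j((-3 + 6)/(2 - 1), 1), -87) - 1*22798 = ((-79 + 1/((-3 + 6)/(2 - 1))) + 2*(-87)) - 1*22798 = ((-79 + 1/(3/1)) - 174) - 22798 = ((-79 + 1/(3*1)) - 174) - 22798 = ((-79 + 1/3) - 174) - 22798 = (-236/3 - 174) - 22798 = -758/3 - 22798 = -69152/3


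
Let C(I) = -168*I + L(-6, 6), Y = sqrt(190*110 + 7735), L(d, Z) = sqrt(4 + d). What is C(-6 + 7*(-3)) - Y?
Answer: 4536 - sqrt(28635) + I*sqrt(2) ≈ 4366.8 + 1.4142*I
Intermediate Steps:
Y = sqrt(28635) (Y = sqrt(20900 + 7735) = sqrt(28635) ≈ 169.22)
C(I) = -168*I + I*sqrt(2) (C(I) = -168*I + sqrt(4 - 6) = -168*I + sqrt(-2) = -168*I + I*sqrt(2))
C(-6 + 7*(-3)) - Y = (-168*(-6 + 7*(-3)) + I*sqrt(2)) - sqrt(28635) = (-168*(-6 - 21) + I*sqrt(2)) - sqrt(28635) = (-168*(-27) + I*sqrt(2)) - sqrt(28635) = (4536 + I*sqrt(2)) - sqrt(28635) = 4536 - sqrt(28635) + I*sqrt(2)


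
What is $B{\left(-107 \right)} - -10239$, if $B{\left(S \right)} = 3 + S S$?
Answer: $21691$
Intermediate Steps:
$B{\left(S \right)} = 3 + S^{2}$
$B{\left(-107 \right)} - -10239 = \left(3 + \left(-107\right)^{2}\right) - -10239 = \left(3 + 11449\right) + 10239 = 11452 + 10239 = 21691$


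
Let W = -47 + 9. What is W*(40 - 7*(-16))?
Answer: -5776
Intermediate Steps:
W = -38
W*(40 - 7*(-16)) = -38*(40 - 7*(-16)) = -38*(40 + 112) = -38*152 = -5776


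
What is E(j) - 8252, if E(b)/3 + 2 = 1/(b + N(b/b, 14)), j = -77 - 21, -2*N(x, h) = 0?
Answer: -809287/98 ≈ -8258.0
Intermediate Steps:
N(x, h) = 0 (N(x, h) = -½*0 = 0)
j = -98
E(b) = -6 + 3/b (E(b) = -6 + 3/(b + 0) = -6 + 3/b)
E(j) - 8252 = (-6 + 3/(-98)) - 8252 = (-6 + 3*(-1/98)) - 8252 = (-6 - 3/98) - 8252 = -591/98 - 8252 = -809287/98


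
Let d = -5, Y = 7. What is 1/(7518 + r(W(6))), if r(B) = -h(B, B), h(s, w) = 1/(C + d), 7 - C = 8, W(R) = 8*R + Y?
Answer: 6/45109 ≈ 0.00013301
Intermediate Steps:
W(R) = 7 + 8*R (W(R) = 8*R + 7 = 7 + 8*R)
C = -1 (C = 7 - 1*8 = 7 - 8 = -1)
h(s, w) = -1/6 (h(s, w) = 1/(-1 - 5) = 1/(-6) = -1/6)
r(B) = 1/6 (r(B) = -1*(-1/6) = 1/6)
1/(7518 + r(W(6))) = 1/(7518 + 1/6) = 1/(45109/6) = 6/45109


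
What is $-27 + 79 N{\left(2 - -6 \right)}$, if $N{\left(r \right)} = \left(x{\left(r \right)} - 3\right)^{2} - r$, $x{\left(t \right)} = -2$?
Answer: $1316$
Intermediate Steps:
$N{\left(r \right)} = 25 - r$ ($N{\left(r \right)} = \left(-2 - 3\right)^{2} - r = \left(-5\right)^{2} - r = 25 - r$)
$-27 + 79 N{\left(2 - -6 \right)} = -27 + 79 \left(25 - \left(2 - -6\right)\right) = -27 + 79 \left(25 - \left(2 + 6\right)\right) = -27 + 79 \left(25 - 8\right) = -27 + 79 \cdot 17 = -27 + 1343 = 1316$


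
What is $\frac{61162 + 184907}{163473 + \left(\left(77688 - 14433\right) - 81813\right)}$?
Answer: $\frac{82023}{48305} \approx 1.698$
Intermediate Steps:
$\frac{61162 + 184907}{163473 + \left(\left(77688 - 14433\right) - 81813\right)} = \frac{246069}{163473 + \left(63255 - 81813\right)} = \frac{246069}{163473 - 18558} = \frac{246069}{144915} = 246069 \cdot \frac{1}{144915} = \frac{82023}{48305}$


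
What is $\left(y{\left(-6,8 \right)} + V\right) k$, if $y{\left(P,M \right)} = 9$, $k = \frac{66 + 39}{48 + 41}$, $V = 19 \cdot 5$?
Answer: $\frac{10920}{89} \approx 122.7$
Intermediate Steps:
$V = 95$
$k = \frac{105}{89} \approx 1.1798$
$\left(y{\left(-6,8 \right)} + V\right) k = \left(9 + 95\right) \frac{105}{89} = 104 \cdot \frac{105}{89} = \frac{10920}{89}$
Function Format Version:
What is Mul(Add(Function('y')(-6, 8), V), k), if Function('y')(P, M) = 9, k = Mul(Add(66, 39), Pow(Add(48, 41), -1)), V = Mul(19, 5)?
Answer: Rational(10920, 89) ≈ 122.70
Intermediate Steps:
V = 95
k = Rational(105, 89) (k = Mul(105, Pow(89, -1)) = Mul(105, Rational(1, 89)) = Rational(105, 89) ≈ 1.1798)
Mul(Add(Function('y')(-6, 8), V), k) = Mul(Add(9, 95), Rational(105, 89)) = Mul(104, Rational(105, 89)) = Rational(10920, 89)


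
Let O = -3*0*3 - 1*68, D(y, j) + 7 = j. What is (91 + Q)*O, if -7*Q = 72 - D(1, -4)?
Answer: -37672/7 ≈ -5381.7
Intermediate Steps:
D(y, j) = -7 + j
O = -68 (O = 0*3 - 68 = 0 - 68 = -68)
Q = -83/7 (Q = -(72 - (-7 - 4))/7 = -(72 - 1*(-11))/7 = -(72 + 11)/7 = -⅐*83 = -83/7 ≈ -11.857)
(91 + Q)*O = (91 - 83/7)*(-68) = (554/7)*(-68) = -37672/7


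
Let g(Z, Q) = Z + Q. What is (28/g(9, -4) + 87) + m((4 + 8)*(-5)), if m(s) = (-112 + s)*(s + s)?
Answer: 103663/5 ≈ 20733.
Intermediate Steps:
g(Z, Q) = Q + Z
m(s) = 2*s*(-112 + s) (m(s) = (-112 + s)*(2*s) = 2*s*(-112 + s))
(28/g(9, -4) + 87) + m((4 + 8)*(-5)) = (28/(-4 + 9) + 87) + 2*((4 + 8)*(-5))*(-112 + (4 + 8)*(-5)) = (28/5 + 87) + 2*(12*(-5))*(-112 + 12*(-5)) = (28*(1/5) + 87) + 2*(-60)*(-112 - 60) = (28/5 + 87) + 2*(-60)*(-172) = 463/5 + 20640 = 103663/5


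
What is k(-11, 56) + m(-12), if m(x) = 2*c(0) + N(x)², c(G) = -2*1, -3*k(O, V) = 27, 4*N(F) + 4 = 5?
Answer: -207/16 ≈ -12.938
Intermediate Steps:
N(F) = ¼ (N(F) = -1 + (¼)*5 = -1 + 5/4 = ¼)
k(O, V) = -9 (k(O, V) = -⅓*27 = -9)
c(G) = -2
m(x) = -63/16 (m(x) = 2*(-2) + (¼)² = -4 + 1/16 = -63/16)
k(-11, 56) + m(-12) = -9 - 63/16 = -207/16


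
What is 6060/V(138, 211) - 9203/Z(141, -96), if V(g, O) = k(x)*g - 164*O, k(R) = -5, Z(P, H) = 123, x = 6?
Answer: -162778031/2170581 ≈ -74.993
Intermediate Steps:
V(g, O) = -164*O - 5*g (V(g, O) = -5*g - 164*O = -164*O - 5*g)
6060/V(138, 211) - 9203/Z(141, -96) = 6060/(-164*211 - 5*138) - 9203/123 = 6060/(-34604 - 690) - 9203*1/123 = 6060/(-35294) - 9203/123 = 6060*(-1/35294) - 9203/123 = -3030/17647 - 9203/123 = -162778031/2170581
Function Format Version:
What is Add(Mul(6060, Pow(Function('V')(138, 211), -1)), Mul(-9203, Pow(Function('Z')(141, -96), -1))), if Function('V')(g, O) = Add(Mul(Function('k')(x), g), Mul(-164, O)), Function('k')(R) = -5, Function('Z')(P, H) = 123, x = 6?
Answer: Rational(-162778031, 2170581) ≈ -74.993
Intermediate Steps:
Function('V')(g, O) = Add(Mul(-164, O), Mul(-5, g)) (Function('V')(g, O) = Add(Mul(-5, g), Mul(-164, O)) = Add(Mul(-164, O), Mul(-5, g)))
Add(Mul(6060, Pow(Function('V')(138, 211), -1)), Mul(-9203, Pow(Function('Z')(141, -96), -1))) = Add(Mul(6060, Pow(Add(Mul(-164, 211), Mul(-5, 138)), -1)), Mul(-9203, Pow(123, -1))) = Add(Mul(6060, Pow(Add(-34604, -690), -1)), Mul(-9203, Rational(1, 123))) = Add(Mul(6060, Pow(-35294, -1)), Rational(-9203, 123)) = Add(Mul(6060, Rational(-1, 35294)), Rational(-9203, 123)) = Add(Rational(-3030, 17647), Rational(-9203, 123)) = Rational(-162778031, 2170581)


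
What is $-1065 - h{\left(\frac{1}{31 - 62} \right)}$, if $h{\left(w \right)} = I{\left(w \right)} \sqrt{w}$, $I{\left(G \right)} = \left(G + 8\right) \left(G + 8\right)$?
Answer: $-1065 - \frac{61009 i \sqrt{31}}{29791} \approx -1065.0 - 11.402 i$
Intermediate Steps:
$I{\left(G \right)} = \left(8 + G\right)^{2}$ ($I{\left(G \right)} = \left(8 + G\right) \left(8 + G\right) = \left(8 + G\right)^{2}$)
$h{\left(w \right)} = \sqrt{w} \left(8 + w\right)^{2}$ ($h{\left(w \right)} = \left(8 + w\right)^{2} \sqrt{w} = \sqrt{w} \left(8 + w\right)^{2}$)
$-1065 - h{\left(\frac{1}{31 - 62} \right)} = -1065 - \sqrt{\frac{1}{31 - 62}} \left(8 + \frac{1}{31 - 62}\right)^{2} = -1065 - \sqrt{\frac{1}{-31}} \left(8 + \frac{1}{-31}\right)^{2} = -1065 - \sqrt{- \frac{1}{31}} \left(8 - \frac{1}{31}\right)^{2} = -1065 - \frac{i \sqrt{31}}{31} \left(\frac{247}{31}\right)^{2} = -1065 - \frac{i \sqrt{31}}{31} \cdot \frac{61009}{961} = -1065 - \frac{61009 i \sqrt{31}}{29791}$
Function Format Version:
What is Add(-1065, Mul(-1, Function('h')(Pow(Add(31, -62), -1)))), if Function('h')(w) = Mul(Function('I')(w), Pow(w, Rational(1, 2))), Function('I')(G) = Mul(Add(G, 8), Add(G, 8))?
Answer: Add(-1065, Mul(Rational(-61009, 29791), I, Pow(31, Rational(1, 2)))) ≈ Add(-1065.0, Mul(-11.402, I))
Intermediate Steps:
Function('I')(G) = Pow(Add(8, G), 2) (Function('I')(G) = Mul(Add(8, G), Add(8, G)) = Pow(Add(8, G), 2))
Function('h')(w) = Mul(Pow(w, Rational(1, 2)), Pow(Add(8, w), 2)) (Function('h')(w) = Mul(Pow(Add(8, w), 2), Pow(w, Rational(1, 2))) = Mul(Pow(w, Rational(1, 2)), Pow(Add(8, w), 2)))
Add(-1065, Mul(-1, Function('h')(Pow(Add(31, -62), -1)))) = Add(-1065, Mul(-1, Mul(Pow(Pow(Add(31, -62), -1), Rational(1, 2)), Pow(Add(8, Pow(Add(31, -62), -1)), 2)))) = Add(-1065, Mul(-1, Mul(Pow(Pow(-31, -1), Rational(1, 2)), Pow(Add(8, Pow(-31, -1)), 2)))) = Add(-1065, Mul(-1, Mul(Pow(Rational(-1, 31), Rational(1, 2)), Pow(Add(8, Rational(-1, 31)), 2)))) = Add(-1065, Mul(-1, Mul(Mul(Rational(1, 31), I, Pow(31, Rational(1, 2))), Pow(Rational(247, 31), 2)))) = Add(-1065, Mul(-1, Mul(Mul(Rational(1, 31), I, Pow(31, Rational(1, 2))), Rational(61009, 961)))) = Add(-1065, Mul(-1, Mul(Rational(61009, 29791), I, Pow(31, Rational(1, 2))))) = Add(-1065, Mul(Rational(-61009, 29791), I, Pow(31, Rational(1, 2))))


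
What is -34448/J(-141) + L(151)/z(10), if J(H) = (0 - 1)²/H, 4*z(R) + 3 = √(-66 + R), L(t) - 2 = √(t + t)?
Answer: 315715896/65 - 12*√302/65 - 16*I*√14/65 - 16*I*√1057/65 ≈ 4.8572e+6 - 8.9239*I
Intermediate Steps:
L(t) = 2 + √2*√t (L(t) = 2 + √(t + t) = 2 + √(2*t) = 2 + √2*√t)
z(R) = -¾ + √(-66 + R)/4
J(H) = 1/H (J(H) = (-1)²/H = 1/H)
-34448/J(-141) + L(151)/z(10) = -34448/(1/(-141)) + (2 + √2*√151)/(-¾ + √(-66 + 10)/4) = -34448/(-1/141) + (2 + √302)/(-¾ + √(-56)/4) = -34448*(-141) + (2 + √302)/(-¾ + (2*I*√14)/4) = 4857168 + (2 + √302)/(-¾ + I*√14/2)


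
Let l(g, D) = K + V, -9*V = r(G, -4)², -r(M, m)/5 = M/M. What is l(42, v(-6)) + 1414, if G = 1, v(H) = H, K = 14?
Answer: 12827/9 ≈ 1425.2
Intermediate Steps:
r(M, m) = -5 (r(M, m) = -5*M/M = -5*1 = -5)
V = -25/9 (V = -⅑*(-5)² = -⅑*25 = -25/9 ≈ -2.7778)
l(g, D) = 101/9 (l(g, D) = 14 - 25/9 = 101/9)
l(42, v(-6)) + 1414 = 101/9 + 1414 = 12827/9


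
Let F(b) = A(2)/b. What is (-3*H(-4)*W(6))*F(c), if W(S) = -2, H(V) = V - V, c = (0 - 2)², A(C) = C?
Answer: 0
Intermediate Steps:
c = 4 (c = (-2)² = 4)
H(V) = 0
F(b) = 2/b
(-3*H(-4)*W(6))*F(c) = (-0*(-2))*(2/4) = (-3*0)*(2*(¼)) = 0*(½) = 0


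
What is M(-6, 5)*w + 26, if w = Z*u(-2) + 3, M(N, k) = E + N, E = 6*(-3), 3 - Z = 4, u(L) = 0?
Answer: -46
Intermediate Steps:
Z = -1 (Z = 3 - 1*4 = 3 - 4 = -1)
E = -18
M(N, k) = -18 + N
w = 3 (w = -1*0 + 3 = 0 + 3 = 3)
M(-6, 5)*w + 26 = (-18 - 6)*3 + 26 = -24*3 + 26 = -72 + 26 = -46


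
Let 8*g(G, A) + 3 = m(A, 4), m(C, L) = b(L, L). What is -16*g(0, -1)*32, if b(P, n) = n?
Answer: -64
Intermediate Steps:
m(C, L) = L
g(G, A) = 1/8 (g(G, A) = -3/8 + (1/8)*4 = -3/8 + 1/2 = 1/8)
-16*g(0, -1)*32 = -16*1/8*32 = -2*32 = -64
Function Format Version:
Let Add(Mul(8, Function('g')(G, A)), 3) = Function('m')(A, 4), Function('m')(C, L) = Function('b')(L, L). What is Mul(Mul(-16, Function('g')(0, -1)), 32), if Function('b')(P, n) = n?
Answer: -64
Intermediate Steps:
Function('m')(C, L) = L
Function('g')(G, A) = Rational(1, 8) (Function('g')(G, A) = Add(Rational(-3, 8), Mul(Rational(1, 8), 4)) = Add(Rational(-3, 8), Rational(1, 2)) = Rational(1, 8))
Mul(Mul(-16, Function('g')(0, -1)), 32) = Mul(Mul(-16, Rational(1, 8)), 32) = Mul(-2, 32) = -64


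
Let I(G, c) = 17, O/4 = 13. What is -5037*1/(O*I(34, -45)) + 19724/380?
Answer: 3880489/83980 ≈ 46.207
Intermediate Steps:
O = 52 (O = 4*13 = 52)
-5037*1/(O*I(34, -45)) + 19724/380 = -5037/(17*52) + 19724/380 = -5037/884 + 19724*(1/380) = -5037*1/884 + 4931/95 = -5037/884 + 4931/95 = 3880489/83980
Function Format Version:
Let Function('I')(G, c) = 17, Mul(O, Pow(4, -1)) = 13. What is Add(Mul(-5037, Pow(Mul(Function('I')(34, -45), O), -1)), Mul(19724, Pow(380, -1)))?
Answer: Rational(3880489, 83980) ≈ 46.207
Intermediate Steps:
O = 52 (O = Mul(4, 13) = 52)
Add(Mul(-5037, Pow(Mul(Function('I')(34, -45), O), -1)), Mul(19724, Pow(380, -1))) = Add(Mul(-5037, Pow(Mul(17, 52), -1)), Mul(19724, Pow(380, -1))) = Add(Mul(-5037, Pow(884, -1)), Mul(19724, Rational(1, 380))) = Add(Mul(-5037, Rational(1, 884)), Rational(4931, 95)) = Add(Rational(-5037, 884), Rational(4931, 95)) = Rational(3880489, 83980)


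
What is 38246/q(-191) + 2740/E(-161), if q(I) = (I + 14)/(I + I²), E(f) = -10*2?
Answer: -1387971589/177 ≈ -7.8416e+6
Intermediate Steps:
E(f) = -20
q(I) = (14 + I)/(I + I²)
38246/q(-191) + 2740/E(-161) = 38246/(((14 - 191)/((-191)*(1 - 191)))) + 2740/(-20) = 38246/((-1/191*(-177)/(-190))) + 2740*(-1/20) = 38246/((-1/191*(-1/190)*(-177))) - 137 = 38246/(-177/36290) - 137 = 38246*(-36290/177) - 137 = -1387947340/177 - 137 = -1387971589/177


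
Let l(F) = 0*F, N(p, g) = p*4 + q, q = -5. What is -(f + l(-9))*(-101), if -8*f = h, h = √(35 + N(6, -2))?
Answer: -303*√6/8 ≈ -92.774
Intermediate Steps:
N(p, g) = -5 + 4*p (N(p, g) = p*4 - 5 = 4*p - 5 = -5 + 4*p)
l(F) = 0
h = 3*√6 (h = √(35 + (-5 + 4*6)) = √(35 + (-5 + 24)) = √(35 + 19) = √54 = 3*√6 ≈ 7.3485)
f = -3*√6/8 ≈ -0.91856
-(f + l(-9))*(-101) = -(-3*√6/8 + 0)*(-101) = -(-3*√6/8)*(-101) = -303*√6/8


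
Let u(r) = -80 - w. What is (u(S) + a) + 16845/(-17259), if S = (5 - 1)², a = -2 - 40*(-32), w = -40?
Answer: 7116599/5753 ≈ 1237.0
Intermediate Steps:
a = 1278 (a = -2 + 1280 = 1278)
S = 16 (S = 4² = 16)
u(r) = -40 (u(r) = -80 - 1*(-40) = -80 + 40 = -40)
(u(S) + a) + 16845/(-17259) = (-40 + 1278) + 16845/(-17259) = 1238 + 16845*(-1/17259) = 1238 - 5615/5753 = 7116599/5753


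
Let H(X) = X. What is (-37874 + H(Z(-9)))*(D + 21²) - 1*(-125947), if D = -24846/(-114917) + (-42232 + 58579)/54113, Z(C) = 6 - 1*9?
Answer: -103211250591640979/6218503621 ≈ -1.6597e+7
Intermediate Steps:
Z(C) = -3 (Z(C) = 6 - 9 = -3)
D = 3223039797/6218503621 (D = -24846*(-1/114917) + 16347*(1/54113) = 24846/114917 + 16347/54113 = 3223039797/6218503621 ≈ 0.51830)
(-37874 + H(Z(-9)))*(D + 21²) - 1*(-125947) = (-37874 - 3)*(3223039797/6218503621 + 21²) - 1*(-125947) = -37877*(3223039797/6218503621 + 441) + 125947 = -37877*2745583136658/6218503621 + 125947 = -103994452467195066/6218503621 + 125947 = -103211250591640979/6218503621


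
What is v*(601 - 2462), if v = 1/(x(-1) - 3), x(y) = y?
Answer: 1861/4 ≈ 465.25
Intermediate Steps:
v = -1/4 (v = 1/(-1 - 3) = 1/(-4) = -1/4 ≈ -0.25000)
v*(601 - 2462) = -(601 - 2462)/4 = -1/4*(-1861) = 1861/4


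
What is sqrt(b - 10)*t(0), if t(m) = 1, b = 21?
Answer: sqrt(11) ≈ 3.3166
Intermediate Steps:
sqrt(b - 10)*t(0) = sqrt(21 - 10)*1 = sqrt(11)*1 = sqrt(11)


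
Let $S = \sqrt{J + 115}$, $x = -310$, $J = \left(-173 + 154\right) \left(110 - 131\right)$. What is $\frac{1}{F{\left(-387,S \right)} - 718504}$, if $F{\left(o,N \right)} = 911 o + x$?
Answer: $- \frac{1}{1071371} \approx -9.3338 \cdot 10^{-7}$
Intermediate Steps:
$J = 399$ ($J = \left(-19\right) \left(-21\right) = 399$)
$S = \sqrt{514}$ ($S = \sqrt{399 + 115} = \sqrt{514} \approx 22.672$)
$F{\left(o,N \right)} = -310 + 911 o$ ($F{\left(o,N \right)} = 911 o - 310 = -310 + 911 o$)
$\frac{1}{F{\left(-387,S \right)} - 718504} = \frac{1}{\left(-310 + 911 \left(-387\right)\right) - 718504} = \frac{1}{\left(-310 - 352557\right) - 718504} = \frac{1}{-352867 - 718504} = \frac{1}{-1071371} = - \frac{1}{1071371}$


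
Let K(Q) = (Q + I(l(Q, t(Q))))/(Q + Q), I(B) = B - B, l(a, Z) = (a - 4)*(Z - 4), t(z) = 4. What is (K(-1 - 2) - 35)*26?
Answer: -897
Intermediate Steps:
l(a, Z) = (-4 + Z)*(-4 + a) (l(a, Z) = (-4 + a)*(-4 + Z) = (-4 + Z)*(-4 + a))
I(B) = 0
K(Q) = 1/2 (K(Q) = (Q + 0)/(Q + Q) = Q/((2*Q)) = Q*(1/(2*Q)) = 1/2)
(K(-1 - 2) - 35)*26 = (1/2 - 35)*26 = -69/2*26 = -897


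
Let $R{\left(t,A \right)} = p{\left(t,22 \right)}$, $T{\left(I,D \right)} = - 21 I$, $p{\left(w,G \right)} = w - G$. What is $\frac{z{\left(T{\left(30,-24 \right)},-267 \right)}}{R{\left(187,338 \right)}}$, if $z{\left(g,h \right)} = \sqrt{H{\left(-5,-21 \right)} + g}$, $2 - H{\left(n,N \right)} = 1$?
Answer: $\frac{i \sqrt{629}}{165} \approx 0.152 i$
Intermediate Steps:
$H{\left(n,N \right)} = 1$ ($H{\left(n,N \right)} = 2 - 1 = 1$)
$R{\left(t,A \right)} = -22 + t$ ($R{\left(t,A \right)} = t - 22 = -22 + t$)
$z{\left(g,h \right)} = \sqrt{1 + g}$
$\frac{z{\left(T{\left(30,-24 \right)},-267 \right)}}{R{\left(187,338 \right)}} = \frac{\sqrt{1 - 630}}{-22 + 187} = \frac{\sqrt{1 - 630}}{165} = \sqrt{-629} \cdot \frac{1}{165} = i \sqrt{629} \cdot \frac{1}{165} = \frac{i \sqrt{629}}{165}$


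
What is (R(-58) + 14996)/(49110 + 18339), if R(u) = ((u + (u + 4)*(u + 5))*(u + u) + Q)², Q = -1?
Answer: 35265778407/22483 ≈ 1.5686e+6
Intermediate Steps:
R(u) = (-1 + 2*u*(u + (4 + u)*(5 + u)))² (R(u) = ((u + (u + 4)*(u + 5))*(u + u) - 1)² = ((u + (4 + u)*(5 + u))*(2*u) - 1)² = (2*u*(u + (4 + u)*(5 + u)) - 1)² = (-1 + 2*u*(u + (4 + u)*(5 + u)))²)
(R(-58) + 14996)/(49110 + 18339) = ((-1 + 2*(-58)³ + 20*(-58)² + 40*(-58))² + 14996)/(49110 + 18339) = ((-1 + 2*(-195112) + 20*3364 - 2320)² + 14996)/67449 = ((-1 - 390224 + 67280 - 2320)² + 14996)*(1/67449) = ((-325265)² + 14996)*(1/67449) = (105797320225 + 14996)*(1/67449) = 105797335221*(1/67449) = 35265778407/22483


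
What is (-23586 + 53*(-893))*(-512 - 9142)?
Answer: 684613410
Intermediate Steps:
(-23586 + 53*(-893))*(-512 - 9142) = (-23586 - 47329)*(-9654) = -70915*(-9654) = 684613410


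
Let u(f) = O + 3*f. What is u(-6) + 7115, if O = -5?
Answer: 7092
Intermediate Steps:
u(f) = -5 + 3*f
u(-6) + 7115 = (-5 + 3*(-6)) + 7115 = (-5 - 18) + 7115 = -23 + 7115 = 7092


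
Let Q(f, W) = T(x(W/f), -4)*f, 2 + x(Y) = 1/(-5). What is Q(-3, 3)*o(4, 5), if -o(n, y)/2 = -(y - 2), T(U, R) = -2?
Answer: 36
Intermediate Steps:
x(Y) = -11/5 (x(Y) = -2 + 1/(-5) = -2 - ⅕ = -11/5)
o(n, y) = -4 + 2*y (o(n, y) = -(-2)*(y - 2) = -(-2)*(-2 + y) = -2*(2 - y) = -4 + 2*y)
Q(f, W) = -2*f
Q(-3, 3)*o(4, 5) = (-2*(-3))*(-4 + 2*5) = 6*(-4 + 10) = 6*6 = 36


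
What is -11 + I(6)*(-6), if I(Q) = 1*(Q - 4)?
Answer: -23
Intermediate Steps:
I(Q) = -4 + Q (I(Q) = 1*(-4 + Q) = -4 + Q)
-11 + I(6)*(-6) = -11 + (-4 + 6)*(-6) = -11 + 2*(-6) = -11 - 12 = -23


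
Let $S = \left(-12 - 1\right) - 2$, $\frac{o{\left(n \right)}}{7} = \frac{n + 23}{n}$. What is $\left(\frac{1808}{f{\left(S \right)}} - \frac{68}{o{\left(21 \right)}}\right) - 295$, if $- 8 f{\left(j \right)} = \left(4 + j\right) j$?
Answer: $- \frac{63904}{165} \approx -387.3$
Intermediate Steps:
$o{\left(n \right)} = \frac{7 \left(23 + n\right)}{n}$ ($o{\left(n \right)} = 7 \frac{n + 23}{n} = 7 \frac{23 + n}{n} = \frac{7 \left(23 + n\right)}{n}$)
$S = -15$ ($S = -13 - 2 = -15$)
$f{\left(j \right)} = - \frac{j \left(4 + j\right)}{8}$ ($f{\left(j \right)} = - \frac{\left(4 + j\right) j}{8} = - \frac{j \left(4 + j\right)}{8}$)
$\left(\frac{1808}{f{\left(S \right)}} - \frac{68}{o{\left(21 \right)}}\right) - 295 = \left(\frac{1808}{\left(- \frac{1}{8}\right) \left(-15\right) \left(4 - 15\right)} - \frac{68}{7 + \frac{161}{21}}\right) - 295 = \left(\frac{1808}{\left(- \frac{1}{8}\right) \left(-15\right) \left(-11\right)} - \frac{68}{7 + 161 \cdot \frac{1}{21}}\right) - 295 = \left(\frac{1808}{- \frac{165}{8}} - \frac{68}{7 + \frac{23}{3}}\right) - 295 = \left(1808 \left(- \frac{8}{165}\right) - \frac{68}{\frac{44}{3}}\right) - 295 = \left(- \frac{14464}{165} - \frac{51}{11}\right) - 295 = - \frac{15229}{165} - 295 = - \frac{63904}{165}$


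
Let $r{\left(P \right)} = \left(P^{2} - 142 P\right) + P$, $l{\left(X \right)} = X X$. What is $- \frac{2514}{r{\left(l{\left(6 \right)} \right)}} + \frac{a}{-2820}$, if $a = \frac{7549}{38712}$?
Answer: $\frac{508184101}{764174880} \approx 0.66501$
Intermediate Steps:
$l{\left(X \right)} = X^{2}$
$a = \frac{7549}{38712}$ ($a = 7549 \cdot \frac{1}{38712} = \frac{7549}{38712} \approx 0.195$)
$r{\left(P \right)} = P^{2} - 141 P$
$- \frac{2514}{r{\left(l{\left(6 \right)} \right)}} + \frac{a}{-2820} = - \frac{2514}{6^{2} \left(-141 + 6^{2}\right)} + \frac{7549}{38712 \left(-2820\right)} = - \frac{2514}{36 \left(-141 + 36\right)} + \frac{7549}{38712} \left(- \frac{1}{2820}\right) = - \frac{2514}{36 \left(-105\right)} - \frac{7549}{109167840} = - \frac{2514}{-3780} - \frac{7549}{109167840} = \left(-2514\right) \left(- \frac{1}{3780}\right) - \frac{7549}{109167840} = \frac{419}{630} - \frac{7549}{109167840} = \frac{508184101}{764174880}$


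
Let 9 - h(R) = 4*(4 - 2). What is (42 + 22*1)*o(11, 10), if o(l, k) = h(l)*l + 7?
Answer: 1152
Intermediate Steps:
h(R) = 1 (h(R) = 9 - 4*(4 - 2) = 9 - 4*2 = 9 - 1*8 = 9 - 8 = 1)
o(l, k) = 7 + l (o(l, k) = 1*l + 7 = l + 7 = 7 + l)
(42 + 22*1)*o(11, 10) = (42 + 22*1)*(7 + 11) = (42 + 22)*18 = 64*18 = 1152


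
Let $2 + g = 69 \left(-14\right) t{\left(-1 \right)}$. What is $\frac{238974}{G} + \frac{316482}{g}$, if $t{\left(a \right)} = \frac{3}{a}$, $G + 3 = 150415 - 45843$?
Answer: $\frac{16893137481}{151415912} \approx 111.57$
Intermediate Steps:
$G = 104569$ ($G = -3 + \left(150415 - 45843\right) = -3 + 104572 = 104569$)
$g = 2896$ ($g = -2 + 69 \left(-14\right) \frac{3}{-1} = -2 - 966 \cdot 3 \left(-1\right) = -2 - -2898 = -2 + 2898 = 2896$)
$\frac{238974}{G} + \frac{316482}{g} = \frac{238974}{104569} + \frac{316482}{2896} = 238974 \cdot \frac{1}{104569} + 316482 \cdot \frac{1}{2896} = \frac{238974}{104569} + \frac{158241}{1448} = \frac{16893137481}{151415912}$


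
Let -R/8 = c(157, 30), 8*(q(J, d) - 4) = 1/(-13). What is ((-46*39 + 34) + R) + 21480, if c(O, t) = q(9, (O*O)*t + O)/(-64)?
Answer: 16407455/832 ≈ 19721.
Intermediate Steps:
q(J, d) = 415/104 (q(J, d) = 4 + (⅛)/(-13) = 4 + (⅛)*(-1/13) = 4 - 1/104 = 415/104)
c(O, t) = -415/6656 (c(O, t) = (415/104)/(-64) = (415/104)*(-1/64) = -415/6656)
R = 415/832 (R = -8*(-415/6656) = 415/832 ≈ 0.49880)
((-46*39 + 34) + R) + 21480 = ((-46*39 + 34) + 415/832) + 21480 = ((-1794 + 34) + 415/832) + 21480 = (-1760 + 415/832) + 21480 = -1463905/832 + 21480 = 16407455/832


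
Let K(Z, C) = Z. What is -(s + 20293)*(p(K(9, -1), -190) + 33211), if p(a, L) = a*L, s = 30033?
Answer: -1585319326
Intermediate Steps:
p(a, L) = L*a
-(s + 20293)*(p(K(9, -1), -190) + 33211) = -(30033 + 20293)*(-190*9 + 33211) = -50326*(-1710 + 33211) = -50326*31501 = -1*1585319326 = -1585319326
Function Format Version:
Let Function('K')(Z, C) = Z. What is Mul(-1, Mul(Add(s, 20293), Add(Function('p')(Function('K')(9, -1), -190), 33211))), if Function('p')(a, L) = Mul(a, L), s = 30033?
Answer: -1585319326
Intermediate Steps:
Function('p')(a, L) = Mul(L, a)
Mul(-1, Mul(Add(s, 20293), Add(Function('p')(Function('K')(9, -1), -190), 33211))) = Mul(-1, Mul(Add(30033, 20293), Add(Mul(-190, 9), 33211))) = Mul(-1, Mul(50326, Add(-1710, 33211))) = Mul(-1, Mul(50326, 31501)) = Mul(-1, 1585319326) = -1585319326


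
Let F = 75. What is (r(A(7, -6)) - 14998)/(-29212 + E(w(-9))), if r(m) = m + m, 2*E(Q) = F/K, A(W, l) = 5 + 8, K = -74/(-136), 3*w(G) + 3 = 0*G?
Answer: 276982/539147 ≈ 0.51374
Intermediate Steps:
w(G) = -1 (w(G) = -1 + (0*G)/3 = -1 + (⅓)*0 = -1 + 0 = -1)
K = 37/68 (K = -74*(-1/136) = 37/68 ≈ 0.54412)
A(W, l) = 13
E(Q) = 2550/37 (E(Q) = (75/(37/68))/2 = (75*(68/37))/2 = (½)*(5100/37) = 2550/37)
r(m) = 2*m
(r(A(7, -6)) - 14998)/(-29212 + E(w(-9))) = (2*13 - 14998)/(-29212 + 2550/37) = (26 - 14998)/(-1078294/37) = -14972*(-37/1078294) = 276982/539147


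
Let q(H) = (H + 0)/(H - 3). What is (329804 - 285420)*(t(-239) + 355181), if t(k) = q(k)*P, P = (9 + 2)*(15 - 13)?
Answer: 173418496320/11 ≈ 1.5765e+10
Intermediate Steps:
P = 22 (P = 11*2 = 22)
q(H) = H/(-3 + H)
t(k) = 22*k/(-3 + k) (t(k) = (k/(-3 + k))*22 = 22*k/(-3 + k))
(329804 - 285420)*(t(-239) + 355181) = (329804 - 285420)*(22*(-239)/(-3 - 239) + 355181) = 44384*(22*(-239)/(-242) + 355181) = 44384*(22*(-239)*(-1/242) + 355181) = 44384*(239/11 + 355181) = 44384*(3907230/11) = 173418496320/11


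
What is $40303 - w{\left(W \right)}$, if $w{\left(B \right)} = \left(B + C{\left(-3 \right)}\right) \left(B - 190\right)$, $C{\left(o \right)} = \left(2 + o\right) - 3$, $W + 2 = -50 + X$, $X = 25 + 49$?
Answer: $43327$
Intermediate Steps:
$X = 74$
$W = 22$ ($W = -2 + \left(-50 + 74\right) = -2 + 24 = 22$)
$C{\left(o \right)} = -1 + o$
$w{\left(B \right)} = \left(-190 + B\right) \left(-4 + B\right)$ ($w{\left(B \right)} = \left(B - 4\right) \left(B - 190\right) = \left(B - 4\right) \left(-190 + B\right) = \left(-4 + B\right) \left(-190 + B\right) = \left(-190 + B\right) \left(-4 + B\right)$)
$40303 - w{\left(W \right)} = 40303 - \left(760 + 22^{2} - 4268\right) = 40303 - \left(760 + 484 - 4268\right) = 40303 - -3024 = 40303 + 3024 = 43327$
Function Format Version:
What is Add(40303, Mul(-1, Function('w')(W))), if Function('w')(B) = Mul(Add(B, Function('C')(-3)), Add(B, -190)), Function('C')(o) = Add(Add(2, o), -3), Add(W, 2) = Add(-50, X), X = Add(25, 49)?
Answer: 43327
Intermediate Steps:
X = 74
W = 22 (W = Add(-2, Add(-50, 74)) = Add(-2, 24) = 22)
Function('C')(o) = Add(-1, o)
Function('w')(B) = Mul(Add(-190, B), Add(-4, B)) (Function('w')(B) = Mul(Add(B, Add(-1, -3)), Add(B, -190)) = Mul(Add(B, -4), Add(-190, B)) = Mul(Add(-4, B), Add(-190, B)) = Mul(Add(-190, B), Add(-4, B)))
Add(40303, Mul(-1, Function('w')(W))) = Add(40303, Mul(-1, Add(760, Pow(22, 2), Mul(-194, 22)))) = Add(40303, Mul(-1, Add(760, 484, -4268))) = Add(40303, Mul(-1, -3024)) = Add(40303, 3024) = 43327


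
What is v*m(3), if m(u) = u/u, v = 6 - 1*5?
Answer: 1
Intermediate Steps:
v = 1 (v = 6 - 5 = 1)
m(u) = 1
v*m(3) = 1*1 = 1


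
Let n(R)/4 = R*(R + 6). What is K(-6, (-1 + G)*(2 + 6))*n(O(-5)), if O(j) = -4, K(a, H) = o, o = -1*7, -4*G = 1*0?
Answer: 224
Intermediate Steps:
G = 0 (G = -0/4 = -1/4*0 = 0)
o = -7
K(a, H) = -7
n(R) = 4*R*(6 + R) (n(R) = 4*(R*(R + 6)) = 4*(R*(6 + R)) = 4*R*(6 + R))
K(-6, (-1 + G)*(2 + 6))*n(O(-5)) = -28*(-4)*(6 - 4) = -28*(-4)*2 = -7*(-32) = 224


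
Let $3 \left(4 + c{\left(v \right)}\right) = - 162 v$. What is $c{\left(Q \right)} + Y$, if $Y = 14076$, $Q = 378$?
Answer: $-6340$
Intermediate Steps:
$c{\left(v \right)} = -4 - 54 v$ ($c{\left(v \right)} = -4 + \frac{\left(-162\right) v}{3} = -4 - 54 v$)
$c{\left(Q \right)} + Y = \left(-4 - 20412\right) + 14076 = -20416 + 14076 = -6340$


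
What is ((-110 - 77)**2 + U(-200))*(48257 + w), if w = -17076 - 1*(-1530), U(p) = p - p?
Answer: 1143870959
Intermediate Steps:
U(p) = 0
w = -15546 (w = -17076 + 1530 = -15546)
((-110 - 77)**2 + U(-200))*(48257 + w) = ((-110 - 77)**2 + 0)*(48257 - 15546) = ((-187)**2 + 0)*32711 = (34969 + 0)*32711 = 34969*32711 = 1143870959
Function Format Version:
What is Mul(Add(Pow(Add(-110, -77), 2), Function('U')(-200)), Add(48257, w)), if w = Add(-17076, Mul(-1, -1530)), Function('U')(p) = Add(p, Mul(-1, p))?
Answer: 1143870959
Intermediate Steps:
Function('U')(p) = 0
w = -15546 (w = Add(-17076, 1530) = -15546)
Mul(Add(Pow(Add(-110, -77), 2), Function('U')(-200)), Add(48257, w)) = Mul(Add(Pow(Add(-110, -77), 2), 0), Add(48257, -15546)) = Mul(Add(Pow(-187, 2), 0), 32711) = Mul(Add(34969, 0), 32711) = Mul(34969, 32711) = 1143870959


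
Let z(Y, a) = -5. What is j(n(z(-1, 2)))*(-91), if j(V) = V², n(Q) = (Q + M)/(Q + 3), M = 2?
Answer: -819/4 ≈ -204.75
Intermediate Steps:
n(Q) = (2 + Q)/(3 + Q) (n(Q) = (Q + 2)/(Q + 3) = (2 + Q)/(3 + Q))
j(n(z(-1, 2)))*(-91) = ((2 - 5)/(3 - 5))²*(-91) = (-3/(-2))²*(-91) = (-½*(-3))²*(-91) = (3/2)²*(-91) = (9/4)*(-91) = -819/4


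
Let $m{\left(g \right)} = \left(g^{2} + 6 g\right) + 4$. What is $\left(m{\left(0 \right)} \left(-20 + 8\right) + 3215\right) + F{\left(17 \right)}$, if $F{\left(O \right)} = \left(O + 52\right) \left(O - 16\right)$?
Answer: $3236$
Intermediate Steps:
$F{\left(O \right)} = \left(-16 + O\right) \left(52 + O\right)$ ($F{\left(O \right)} = \left(52 + O\right) \left(-16 + O\right) = \left(-16 + O\right) \left(52 + O\right)$)
$m{\left(g \right)} = 4 + g^{2} + 6 g$
$\left(m{\left(0 \right)} \left(-20 + 8\right) + 3215\right) + F{\left(17 \right)} = \left(\left(4 + 0^{2} + 6 \cdot 0\right) \left(-20 + 8\right) + 3215\right) + \left(-832 + 17^{2} + 36 \cdot 17\right) = \left(\left(4 + 0 + 0\right) \left(-12\right) + 3215\right) + \left(-832 + 289 + 612\right) = \left(4 \left(-12\right) + 3215\right) + 69 = \left(-48 + 3215\right) + 69 = 3167 + 69 = 3236$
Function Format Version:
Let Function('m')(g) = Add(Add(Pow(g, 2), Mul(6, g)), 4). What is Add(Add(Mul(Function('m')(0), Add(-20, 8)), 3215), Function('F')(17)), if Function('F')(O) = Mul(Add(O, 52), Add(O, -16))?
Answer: 3236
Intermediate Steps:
Function('F')(O) = Mul(Add(-16, O), Add(52, O)) (Function('F')(O) = Mul(Add(52, O), Add(-16, O)) = Mul(Add(-16, O), Add(52, O)))
Function('m')(g) = Add(4, Pow(g, 2), Mul(6, g))
Add(Add(Mul(Function('m')(0), Add(-20, 8)), 3215), Function('F')(17)) = Add(Add(Mul(Add(4, Pow(0, 2), Mul(6, 0)), Add(-20, 8)), 3215), Add(-832, Pow(17, 2), Mul(36, 17))) = Add(Add(Mul(Add(4, 0, 0), -12), 3215), Add(-832, 289, 612)) = Add(Add(Mul(4, -12), 3215), 69) = Add(Add(-48, 3215), 69) = Add(3167, 69) = 3236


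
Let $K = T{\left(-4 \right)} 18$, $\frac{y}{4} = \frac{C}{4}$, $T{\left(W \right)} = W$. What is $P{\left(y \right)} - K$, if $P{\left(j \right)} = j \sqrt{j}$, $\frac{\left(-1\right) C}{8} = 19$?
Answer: $72 - 304 i \sqrt{38} \approx 72.0 - 1874.0 i$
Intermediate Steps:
$C = -152$ ($C = \left(-8\right) 19 = -152$)
$y = -152$ ($y = 4 \left(- \frac{152}{4}\right) = 4 \left(\left(-152\right) \frac{1}{4}\right) = 4 \left(-38\right) = -152$)
$P{\left(j \right)} = j^{\frac{3}{2}}$
$K = -72$ ($K = \left(-4\right) 18 = -72$)
$P{\left(y \right)} - K = \left(-152\right)^{\frac{3}{2}} - -72 = - 304 i \sqrt{38} + 72 = 72 - 304 i \sqrt{38}$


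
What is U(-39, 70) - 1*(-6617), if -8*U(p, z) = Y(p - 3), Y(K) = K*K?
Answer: 12793/2 ≈ 6396.5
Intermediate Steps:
Y(K) = K²
U(p, z) = -(-3 + p)²/8 (U(p, z) = -(p - 3)²/8 = -(-3 + p)²/8)
U(-39, 70) - 1*(-6617) = -(-3 - 39)²/8 - 1*(-6617) = -⅛*(-42)² + 6617 = -⅛*1764 + 6617 = -441/2 + 6617 = 12793/2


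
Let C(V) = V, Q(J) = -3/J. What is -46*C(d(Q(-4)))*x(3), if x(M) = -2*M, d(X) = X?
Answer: 207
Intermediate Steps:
-46*C(d(Q(-4)))*x(3) = -46*(-3/(-4))*(-2*3) = -46*(-3*(-1/4))*(-6) = -69*(-6)/2 = -46*(-9/2) = 207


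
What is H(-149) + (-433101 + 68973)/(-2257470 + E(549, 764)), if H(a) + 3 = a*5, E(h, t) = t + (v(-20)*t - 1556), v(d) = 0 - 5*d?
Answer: -815834324/1090931 ≈ -747.83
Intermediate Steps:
v(d) = -5*d
E(h, t) = -1556 + 101*t (E(h, t) = t + ((-5*(-20))*t - 1556) = t + (100*t - 1556) = t + (-1556 + 100*t) = -1556 + 101*t)
H(a) = -3 + 5*a (H(a) = -3 + a*5 = -3 + 5*a)
H(-149) + (-433101 + 68973)/(-2257470 + E(549, 764)) = (-3 + 5*(-149)) + (-433101 + 68973)/(-2257470 + (-1556 + 101*764)) = (-3 - 745) - 364128/(-2257470 + (-1556 + 77164)) = -748 - 364128/(-2257470 + 75608) = -748 - 364128/(-2181862) = -748 - 364128*(-1/2181862) = -748 + 182064/1090931 = -815834324/1090931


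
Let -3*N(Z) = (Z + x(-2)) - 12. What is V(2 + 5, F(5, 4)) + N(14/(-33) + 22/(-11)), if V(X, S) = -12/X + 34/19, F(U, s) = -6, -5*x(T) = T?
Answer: 312712/65835 ≈ 4.7499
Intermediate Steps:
x(T) = -T/5
V(X, S) = 34/19 - 12/X (V(X, S) = -12/X + 34*(1/19) = -12/X + 34/19 = 34/19 - 12/X)
N(Z) = 58/15 - Z/3 (N(Z) = -((Z - 1/5*(-2)) - 12)/3 = -((Z + 2/5) - 12)/3 = -((2/5 + Z) - 12)/3 = -(-58/5 + Z)/3 = 58/15 - Z/3)
V(2 + 5, F(5, 4)) + N(14/(-33) + 22/(-11)) = (34/19 - 12/(2 + 5)) + (58/15 - (14/(-33) + 22/(-11))/3) = (34/19 - 12/7) + (58/15 - (14*(-1/33) + 22*(-1/11))/3) = (34/19 - 12*1/7) + (58/15 - (-14/33 - 2)/3) = (34/19 - 12/7) + (58/15 - 1/3*(-80/33)) = 10/133 + (58/15 + 80/99) = 10/133 + 2314/495 = 312712/65835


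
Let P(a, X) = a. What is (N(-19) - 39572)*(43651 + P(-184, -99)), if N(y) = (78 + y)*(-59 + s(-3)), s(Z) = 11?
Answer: -1843174668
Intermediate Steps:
N(y) = -3744 - 48*y (N(y) = (78 + y)*(-59 + 11) = (78 + y)*(-48) = -3744 - 48*y)
(N(-19) - 39572)*(43651 + P(-184, -99)) = ((-3744 - 48*(-19)) - 39572)*(43651 - 184) = ((-3744 + 912) - 39572)*43467 = (-2832 - 39572)*43467 = -42404*43467 = -1843174668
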